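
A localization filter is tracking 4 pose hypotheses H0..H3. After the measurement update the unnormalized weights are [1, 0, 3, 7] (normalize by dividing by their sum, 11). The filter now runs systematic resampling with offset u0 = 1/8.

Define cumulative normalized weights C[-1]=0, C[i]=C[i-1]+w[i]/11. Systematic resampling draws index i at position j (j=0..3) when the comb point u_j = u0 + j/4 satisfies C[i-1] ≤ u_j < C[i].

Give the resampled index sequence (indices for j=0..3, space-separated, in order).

2 3 3 3

C = [1/11, 1/11, 4/11, 1]
j=0: u_0=1/8 ∈ [1/11, 4/11) → index 2
j=1: u_1=3/8 ∈ [4/11, 1) → index 3
j=2: u_2=5/8 ∈ [4/11, 1) → index 3
j=3: u_3=7/8 ∈ [4/11, 1) → index 3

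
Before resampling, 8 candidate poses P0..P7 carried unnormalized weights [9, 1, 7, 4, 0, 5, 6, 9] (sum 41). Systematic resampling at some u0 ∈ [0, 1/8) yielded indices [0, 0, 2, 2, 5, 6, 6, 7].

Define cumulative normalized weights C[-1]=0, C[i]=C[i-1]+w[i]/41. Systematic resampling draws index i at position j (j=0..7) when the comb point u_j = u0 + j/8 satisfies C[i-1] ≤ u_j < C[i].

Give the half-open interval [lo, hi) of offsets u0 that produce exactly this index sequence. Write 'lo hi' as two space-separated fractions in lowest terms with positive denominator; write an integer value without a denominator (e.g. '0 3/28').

C = [9/41, 10/41, 17/41, 21/41, 21/41, 26/41, 32/41, 1]
j=0 picked index 0: u0 ∈ [0, 9/41)
j=1 picked index 0: u0 ∈ [-1/8, 31/328)
j=2 picked index 2: u0 ∈ [-1/164, 27/164)
j=3 picked index 2: u0 ∈ [-43/328, 13/328)
j=4 picked index 5: u0 ∈ [1/82, 11/82)
j=5 picked index 6: u0 ∈ [3/328, 51/328)
j=6 picked index 6: u0 ∈ [-19/164, 5/164)
j=7 picked index 7: u0 ∈ [-31/328, 1/8)
intersection: [1/82, 5/164)

1/82 5/164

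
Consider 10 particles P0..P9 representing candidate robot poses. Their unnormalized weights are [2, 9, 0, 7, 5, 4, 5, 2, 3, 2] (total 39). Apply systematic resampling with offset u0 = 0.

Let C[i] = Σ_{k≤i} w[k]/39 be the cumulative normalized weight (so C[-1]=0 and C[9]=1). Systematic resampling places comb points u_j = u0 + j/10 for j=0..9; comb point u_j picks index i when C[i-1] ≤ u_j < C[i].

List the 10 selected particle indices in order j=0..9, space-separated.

0 1 1 3 3 4 5 6 6 8

C = [2/39, 11/39, 11/39, 6/13, 23/39, 9/13, 32/39, 34/39, 37/39, 1]
j=0: u_0=0 ∈ [0, 2/39) → index 0
j=1: u_1=1/10 ∈ [2/39, 11/39) → index 1
j=2: u_2=1/5 ∈ [2/39, 11/39) → index 1
j=3: u_3=3/10 ∈ [11/39, 6/13) → index 3
j=4: u_4=2/5 ∈ [11/39, 6/13) → index 3
j=5: u_5=1/2 ∈ [6/13, 23/39) → index 4
j=6: u_6=3/5 ∈ [23/39, 9/13) → index 5
j=7: u_7=7/10 ∈ [9/13, 32/39) → index 6
j=8: u_8=4/5 ∈ [9/13, 32/39) → index 6
j=9: u_9=9/10 ∈ [34/39, 37/39) → index 8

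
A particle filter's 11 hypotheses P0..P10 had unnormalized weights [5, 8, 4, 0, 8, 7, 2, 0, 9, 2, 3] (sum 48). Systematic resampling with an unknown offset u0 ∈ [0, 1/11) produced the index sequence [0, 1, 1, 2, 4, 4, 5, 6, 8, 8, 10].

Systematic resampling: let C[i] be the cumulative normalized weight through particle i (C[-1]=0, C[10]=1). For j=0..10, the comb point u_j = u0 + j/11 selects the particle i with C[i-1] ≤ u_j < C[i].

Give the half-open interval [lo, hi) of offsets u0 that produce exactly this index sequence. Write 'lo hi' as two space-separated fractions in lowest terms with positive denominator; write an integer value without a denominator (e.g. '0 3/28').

1/33 35/528

C = [5/48, 13/48, 17/48, 17/48, 25/48, 2/3, 17/24, 17/24, 43/48, 15/16, 1]
j=0 picked index 0: u0 ∈ [0, 5/48)
j=1 picked index 1: u0 ∈ [7/528, 95/528)
j=2 picked index 1: u0 ∈ [-41/528, 47/528)
j=3 picked index 2: u0 ∈ [-1/528, 43/528)
j=4 picked index 4: u0 ∈ [-5/528, 83/528)
j=5 picked index 4: u0 ∈ [-53/528, 35/528)
j=6 picked index 5: u0 ∈ [-13/528, 4/33)
j=7 picked index 6: u0 ∈ [1/33, 19/264)
j=8 picked index 8: u0 ∈ [-5/264, 89/528)
j=9 picked index 8: u0 ∈ [-29/264, 41/528)
j=10 picked index 10: u0 ∈ [5/176, 1/11)
intersection: [1/33, 35/528)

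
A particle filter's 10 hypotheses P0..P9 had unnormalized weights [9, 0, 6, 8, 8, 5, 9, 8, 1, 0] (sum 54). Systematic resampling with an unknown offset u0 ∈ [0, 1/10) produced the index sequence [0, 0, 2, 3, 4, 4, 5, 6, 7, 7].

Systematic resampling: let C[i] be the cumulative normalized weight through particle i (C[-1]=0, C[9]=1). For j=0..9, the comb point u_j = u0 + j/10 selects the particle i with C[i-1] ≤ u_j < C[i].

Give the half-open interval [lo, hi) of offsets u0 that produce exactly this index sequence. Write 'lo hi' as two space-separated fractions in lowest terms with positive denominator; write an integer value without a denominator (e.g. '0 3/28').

1/30 1/15

C = [1/6, 1/6, 5/18, 23/54, 31/54, 2/3, 5/6, 53/54, 1, 1]
j=0 picked index 0: u0 ∈ [0, 1/6)
j=1 picked index 0: u0 ∈ [-1/10, 1/15)
j=2 picked index 2: u0 ∈ [-1/30, 7/90)
j=3 picked index 3: u0 ∈ [-1/45, 17/135)
j=4 picked index 4: u0 ∈ [7/270, 47/270)
j=5 picked index 4: u0 ∈ [-2/27, 2/27)
j=6 picked index 5: u0 ∈ [-7/270, 1/15)
j=7 picked index 6: u0 ∈ [-1/30, 2/15)
j=8 picked index 7: u0 ∈ [1/30, 49/270)
j=9 picked index 7: u0 ∈ [-1/15, 11/135)
intersection: [1/30, 1/15)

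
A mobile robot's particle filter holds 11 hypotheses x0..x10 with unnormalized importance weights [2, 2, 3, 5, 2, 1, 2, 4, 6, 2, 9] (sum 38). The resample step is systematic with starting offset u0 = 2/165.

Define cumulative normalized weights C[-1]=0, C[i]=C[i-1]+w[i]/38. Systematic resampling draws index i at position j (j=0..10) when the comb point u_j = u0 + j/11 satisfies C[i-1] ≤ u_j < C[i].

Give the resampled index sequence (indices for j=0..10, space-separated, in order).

0 1 3 3 5 7 8 8 9 10 10

C = [1/19, 2/19, 7/38, 6/19, 7/19, 15/38, 17/38, 21/38, 27/38, 29/38, 1]
j=0: u_0=2/165 ∈ [0, 1/19) → index 0
j=1: u_1=17/165 ∈ [1/19, 2/19) → index 1
j=2: u_2=32/165 ∈ [7/38, 6/19) → index 3
j=3: u_3=47/165 ∈ [7/38, 6/19) → index 3
j=4: u_4=62/165 ∈ [7/19, 15/38) → index 5
j=5: u_5=7/15 ∈ [17/38, 21/38) → index 7
j=6: u_6=92/165 ∈ [21/38, 27/38) → index 8
j=7: u_7=107/165 ∈ [21/38, 27/38) → index 8
j=8: u_8=122/165 ∈ [27/38, 29/38) → index 9
j=9: u_9=137/165 ∈ [29/38, 1) → index 10
j=10: u_10=152/165 ∈ [29/38, 1) → index 10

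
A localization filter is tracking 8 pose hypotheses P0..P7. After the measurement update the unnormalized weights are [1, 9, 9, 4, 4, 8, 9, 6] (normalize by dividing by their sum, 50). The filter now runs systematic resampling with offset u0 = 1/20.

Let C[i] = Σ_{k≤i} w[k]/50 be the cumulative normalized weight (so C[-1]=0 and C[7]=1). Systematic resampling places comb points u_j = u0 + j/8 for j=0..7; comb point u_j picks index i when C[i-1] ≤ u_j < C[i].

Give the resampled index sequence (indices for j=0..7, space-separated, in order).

C = [1/50, 1/5, 19/50, 23/50, 27/50, 7/10, 22/25, 1]
j=0: u_0=1/20 ∈ [1/50, 1/5) → index 1
j=1: u_1=7/40 ∈ [1/50, 1/5) → index 1
j=2: u_2=3/10 ∈ [1/5, 19/50) → index 2
j=3: u_3=17/40 ∈ [19/50, 23/50) → index 3
j=4: u_4=11/20 ∈ [27/50, 7/10) → index 5
j=5: u_5=27/40 ∈ [27/50, 7/10) → index 5
j=6: u_6=4/5 ∈ [7/10, 22/25) → index 6
j=7: u_7=37/40 ∈ [22/25, 1) → index 7

1 1 2 3 5 5 6 7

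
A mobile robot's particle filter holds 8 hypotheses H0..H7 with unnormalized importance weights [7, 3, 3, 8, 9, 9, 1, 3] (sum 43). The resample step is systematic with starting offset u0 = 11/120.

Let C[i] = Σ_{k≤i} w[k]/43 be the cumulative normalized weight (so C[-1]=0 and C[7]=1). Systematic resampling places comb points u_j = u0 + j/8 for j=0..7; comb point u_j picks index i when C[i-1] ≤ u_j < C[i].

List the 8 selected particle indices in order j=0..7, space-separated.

C = [7/43, 10/43, 13/43, 21/43, 30/43, 39/43, 40/43, 1]
j=0: u_0=11/120 ∈ [0, 7/43) → index 0
j=1: u_1=13/60 ∈ [7/43, 10/43) → index 1
j=2: u_2=41/120 ∈ [13/43, 21/43) → index 3
j=3: u_3=7/15 ∈ [13/43, 21/43) → index 3
j=4: u_4=71/120 ∈ [21/43, 30/43) → index 4
j=5: u_5=43/60 ∈ [30/43, 39/43) → index 5
j=6: u_6=101/120 ∈ [30/43, 39/43) → index 5
j=7: u_7=29/30 ∈ [40/43, 1) → index 7

0 1 3 3 4 5 5 7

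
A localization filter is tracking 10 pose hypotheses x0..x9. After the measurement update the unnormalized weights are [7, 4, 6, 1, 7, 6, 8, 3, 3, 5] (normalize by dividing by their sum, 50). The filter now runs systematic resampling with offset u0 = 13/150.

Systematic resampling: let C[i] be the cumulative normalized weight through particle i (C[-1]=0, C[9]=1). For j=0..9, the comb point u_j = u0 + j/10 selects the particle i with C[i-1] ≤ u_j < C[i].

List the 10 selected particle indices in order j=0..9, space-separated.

0 1 2 4 4 5 6 7 8 9

C = [7/50, 11/50, 17/50, 9/25, 1/2, 31/50, 39/50, 21/25, 9/10, 1]
j=0: u_0=13/150 ∈ [0, 7/50) → index 0
j=1: u_1=14/75 ∈ [7/50, 11/50) → index 1
j=2: u_2=43/150 ∈ [11/50, 17/50) → index 2
j=3: u_3=29/75 ∈ [9/25, 1/2) → index 4
j=4: u_4=73/150 ∈ [9/25, 1/2) → index 4
j=5: u_5=44/75 ∈ [1/2, 31/50) → index 5
j=6: u_6=103/150 ∈ [31/50, 39/50) → index 6
j=7: u_7=59/75 ∈ [39/50, 21/25) → index 7
j=8: u_8=133/150 ∈ [21/25, 9/10) → index 8
j=9: u_9=74/75 ∈ [9/10, 1) → index 9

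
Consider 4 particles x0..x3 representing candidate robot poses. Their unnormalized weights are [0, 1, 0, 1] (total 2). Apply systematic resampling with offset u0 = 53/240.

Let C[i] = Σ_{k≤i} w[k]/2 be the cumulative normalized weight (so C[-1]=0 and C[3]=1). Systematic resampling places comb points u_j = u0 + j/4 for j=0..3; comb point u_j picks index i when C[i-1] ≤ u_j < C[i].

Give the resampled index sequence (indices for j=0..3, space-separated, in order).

1 1 3 3

C = [0, 1/2, 1/2, 1]
j=0: u_0=53/240 ∈ [0, 1/2) → index 1
j=1: u_1=113/240 ∈ [0, 1/2) → index 1
j=2: u_2=173/240 ∈ [1/2, 1) → index 3
j=3: u_3=233/240 ∈ [1/2, 1) → index 3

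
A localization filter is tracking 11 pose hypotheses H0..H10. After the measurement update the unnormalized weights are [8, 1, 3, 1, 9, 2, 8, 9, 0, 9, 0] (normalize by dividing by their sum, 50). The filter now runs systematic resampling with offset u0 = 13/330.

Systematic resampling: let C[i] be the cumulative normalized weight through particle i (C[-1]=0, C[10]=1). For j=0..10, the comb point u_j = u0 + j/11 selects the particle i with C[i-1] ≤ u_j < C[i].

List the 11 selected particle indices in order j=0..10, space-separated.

0 0 2 4 4 6 6 7 7 9 9

C = [4/25, 9/50, 6/25, 13/50, 11/25, 12/25, 16/25, 41/50, 41/50, 1, 1]
j=0: u_0=13/330 ∈ [0, 4/25) → index 0
j=1: u_1=43/330 ∈ [0, 4/25) → index 0
j=2: u_2=73/330 ∈ [9/50, 6/25) → index 2
j=3: u_3=103/330 ∈ [13/50, 11/25) → index 4
j=4: u_4=133/330 ∈ [13/50, 11/25) → index 4
j=5: u_5=163/330 ∈ [12/25, 16/25) → index 6
j=6: u_6=193/330 ∈ [12/25, 16/25) → index 6
j=7: u_7=223/330 ∈ [16/25, 41/50) → index 7
j=8: u_8=23/30 ∈ [16/25, 41/50) → index 7
j=9: u_9=283/330 ∈ [41/50, 1) → index 9
j=10: u_10=313/330 ∈ [41/50, 1) → index 9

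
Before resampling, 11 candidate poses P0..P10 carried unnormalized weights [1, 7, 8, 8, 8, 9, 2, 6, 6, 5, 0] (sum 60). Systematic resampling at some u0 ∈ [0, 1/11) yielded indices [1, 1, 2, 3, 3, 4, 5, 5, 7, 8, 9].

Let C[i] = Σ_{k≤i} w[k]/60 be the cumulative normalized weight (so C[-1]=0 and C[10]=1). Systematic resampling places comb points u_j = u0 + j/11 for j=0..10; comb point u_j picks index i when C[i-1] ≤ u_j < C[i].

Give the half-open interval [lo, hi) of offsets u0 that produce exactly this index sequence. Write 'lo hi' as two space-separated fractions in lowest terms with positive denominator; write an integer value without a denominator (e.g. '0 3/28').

1/60 2/55

C = [1/60, 2/15, 4/15, 2/5, 8/15, 41/60, 43/60, 49/60, 11/12, 1, 1]
j=0 picked index 1: u0 ∈ [1/60, 2/15)
j=1 picked index 1: u0 ∈ [-49/660, 7/165)
j=2 picked index 2: u0 ∈ [-8/165, 14/165)
j=3 picked index 3: u0 ∈ [-1/165, 7/55)
j=4 picked index 3: u0 ∈ [-16/165, 2/55)
j=5 picked index 4: u0 ∈ [-3/55, 13/165)
j=6 picked index 5: u0 ∈ [-2/165, 91/660)
j=7 picked index 5: u0 ∈ [-17/165, 31/660)
j=8 picked index 7: u0 ∈ [-7/660, 59/660)
j=9 picked index 8: u0 ∈ [-1/660, 13/132)
j=10 picked index 9: u0 ∈ [1/132, 1/11)
intersection: [1/60, 2/55)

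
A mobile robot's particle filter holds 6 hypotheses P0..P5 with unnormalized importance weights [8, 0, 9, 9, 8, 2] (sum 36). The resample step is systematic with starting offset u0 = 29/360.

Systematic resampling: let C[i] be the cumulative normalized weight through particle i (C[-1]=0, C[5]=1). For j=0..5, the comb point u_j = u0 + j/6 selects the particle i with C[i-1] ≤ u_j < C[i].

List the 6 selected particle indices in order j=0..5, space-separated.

0 2 2 3 4 4

C = [2/9, 2/9, 17/36, 13/18, 17/18, 1]
j=0: u_0=29/360 ∈ [0, 2/9) → index 0
j=1: u_1=89/360 ∈ [2/9, 17/36) → index 2
j=2: u_2=149/360 ∈ [2/9, 17/36) → index 2
j=3: u_3=209/360 ∈ [17/36, 13/18) → index 3
j=4: u_4=269/360 ∈ [13/18, 17/18) → index 4
j=5: u_5=329/360 ∈ [13/18, 17/18) → index 4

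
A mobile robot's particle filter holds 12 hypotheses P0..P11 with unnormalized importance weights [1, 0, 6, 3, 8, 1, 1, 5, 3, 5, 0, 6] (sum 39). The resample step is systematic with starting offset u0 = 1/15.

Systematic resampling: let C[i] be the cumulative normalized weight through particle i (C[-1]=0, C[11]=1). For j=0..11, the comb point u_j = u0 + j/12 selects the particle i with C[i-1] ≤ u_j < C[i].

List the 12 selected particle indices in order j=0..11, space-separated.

C = [1/39, 1/39, 7/39, 10/39, 6/13, 19/39, 20/39, 25/39, 28/39, 11/13, 11/13, 1]
j=0: u_0=1/15 ∈ [1/39, 7/39) → index 2
j=1: u_1=3/20 ∈ [1/39, 7/39) → index 2
j=2: u_2=7/30 ∈ [7/39, 10/39) → index 3
j=3: u_3=19/60 ∈ [10/39, 6/13) → index 4
j=4: u_4=2/5 ∈ [10/39, 6/13) → index 4
j=5: u_5=29/60 ∈ [6/13, 19/39) → index 5
j=6: u_6=17/30 ∈ [20/39, 25/39) → index 7
j=7: u_7=13/20 ∈ [25/39, 28/39) → index 8
j=8: u_8=11/15 ∈ [28/39, 11/13) → index 9
j=9: u_9=49/60 ∈ [28/39, 11/13) → index 9
j=10: u_10=9/10 ∈ [11/13, 1) → index 11
j=11: u_11=59/60 ∈ [11/13, 1) → index 11

2 2 3 4 4 5 7 8 9 9 11 11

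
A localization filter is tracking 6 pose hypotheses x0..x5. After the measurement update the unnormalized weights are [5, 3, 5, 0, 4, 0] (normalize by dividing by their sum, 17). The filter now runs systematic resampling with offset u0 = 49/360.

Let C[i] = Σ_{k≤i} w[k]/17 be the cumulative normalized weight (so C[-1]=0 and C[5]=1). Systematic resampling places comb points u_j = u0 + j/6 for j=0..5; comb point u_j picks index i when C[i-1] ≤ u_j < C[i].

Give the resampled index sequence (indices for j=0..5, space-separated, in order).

0 1 1 2 4 4

C = [5/17, 8/17, 13/17, 13/17, 1, 1]
j=0: u_0=49/360 ∈ [0, 5/17) → index 0
j=1: u_1=109/360 ∈ [5/17, 8/17) → index 1
j=2: u_2=169/360 ∈ [5/17, 8/17) → index 1
j=3: u_3=229/360 ∈ [8/17, 13/17) → index 2
j=4: u_4=289/360 ∈ [13/17, 1) → index 4
j=5: u_5=349/360 ∈ [13/17, 1) → index 4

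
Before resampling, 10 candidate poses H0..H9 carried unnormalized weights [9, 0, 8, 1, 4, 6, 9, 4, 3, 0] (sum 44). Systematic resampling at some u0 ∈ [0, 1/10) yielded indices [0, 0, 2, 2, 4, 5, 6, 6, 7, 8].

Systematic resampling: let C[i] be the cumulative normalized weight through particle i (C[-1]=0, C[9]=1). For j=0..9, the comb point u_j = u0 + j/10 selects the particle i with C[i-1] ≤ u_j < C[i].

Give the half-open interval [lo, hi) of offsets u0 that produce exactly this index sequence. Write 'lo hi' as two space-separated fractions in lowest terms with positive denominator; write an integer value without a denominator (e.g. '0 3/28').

9/220 19/220

C = [9/44, 9/44, 17/44, 9/22, 1/2, 7/11, 37/44, 41/44, 1, 1]
j=0 picked index 0: u0 ∈ [0, 9/44)
j=1 picked index 0: u0 ∈ [-1/10, 23/220)
j=2 picked index 2: u0 ∈ [1/220, 41/220)
j=3 picked index 2: u0 ∈ [-21/220, 19/220)
j=4 picked index 4: u0 ∈ [1/110, 1/10)
j=5 picked index 5: u0 ∈ [0, 3/22)
j=6 picked index 6: u0 ∈ [2/55, 53/220)
j=7 picked index 6: u0 ∈ [-7/110, 31/220)
j=8 picked index 7: u0 ∈ [9/220, 29/220)
j=9 picked index 8: u0 ∈ [7/220, 1/10)
intersection: [9/220, 19/220)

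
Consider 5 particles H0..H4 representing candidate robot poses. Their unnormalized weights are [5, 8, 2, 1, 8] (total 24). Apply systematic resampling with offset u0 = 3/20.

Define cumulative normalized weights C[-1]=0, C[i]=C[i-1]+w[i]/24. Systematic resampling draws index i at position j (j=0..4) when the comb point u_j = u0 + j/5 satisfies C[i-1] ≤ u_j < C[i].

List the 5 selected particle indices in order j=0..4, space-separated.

C = [5/24, 13/24, 5/8, 2/3, 1]
j=0: u_0=3/20 ∈ [0, 5/24) → index 0
j=1: u_1=7/20 ∈ [5/24, 13/24) → index 1
j=2: u_2=11/20 ∈ [13/24, 5/8) → index 2
j=3: u_3=3/4 ∈ [2/3, 1) → index 4
j=4: u_4=19/20 ∈ [2/3, 1) → index 4

0 1 2 4 4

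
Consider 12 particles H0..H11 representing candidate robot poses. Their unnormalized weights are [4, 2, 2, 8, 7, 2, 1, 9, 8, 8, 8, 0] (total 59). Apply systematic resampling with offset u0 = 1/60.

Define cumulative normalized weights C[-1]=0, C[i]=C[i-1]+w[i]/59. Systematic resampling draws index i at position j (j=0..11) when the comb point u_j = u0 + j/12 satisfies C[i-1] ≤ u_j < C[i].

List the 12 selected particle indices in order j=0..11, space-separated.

C = [4/59, 6/59, 8/59, 16/59, 23/59, 25/59, 26/59, 35/59, 43/59, 51/59, 1, 1]
j=0: u_0=1/60 ∈ [0, 4/59) → index 0
j=1: u_1=1/10 ∈ [4/59, 6/59) → index 1
j=2: u_2=11/60 ∈ [8/59, 16/59) → index 3
j=3: u_3=4/15 ∈ [8/59, 16/59) → index 3
j=4: u_4=7/20 ∈ [16/59, 23/59) → index 4
j=5: u_5=13/30 ∈ [25/59, 26/59) → index 6
j=6: u_6=31/60 ∈ [26/59, 35/59) → index 7
j=7: u_7=3/5 ∈ [35/59, 43/59) → index 8
j=8: u_8=41/60 ∈ [35/59, 43/59) → index 8
j=9: u_9=23/30 ∈ [43/59, 51/59) → index 9
j=10: u_10=17/20 ∈ [43/59, 51/59) → index 9
j=11: u_11=14/15 ∈ [51/59, 1) → index 10

0 1 3 3 4 6 7 8 8 9 9 10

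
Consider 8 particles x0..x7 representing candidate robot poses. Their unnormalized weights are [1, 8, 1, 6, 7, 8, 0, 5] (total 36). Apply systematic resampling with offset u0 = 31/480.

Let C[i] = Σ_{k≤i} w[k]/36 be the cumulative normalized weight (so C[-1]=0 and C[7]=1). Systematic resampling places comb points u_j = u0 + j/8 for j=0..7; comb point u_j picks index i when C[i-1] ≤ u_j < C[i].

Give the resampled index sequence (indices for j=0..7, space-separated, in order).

C = [1/36, 1/4, 5/18, 4/9, 23/36, 31/36, 31/36, 1]
j=0: u_0=31/480 ∈ [1/36, 1/4) → index 1
j=1: u_1=91/480 ∈ [1/36, 1/4) → index 1
j=2: u_2=151/480 ∈ [5/18, 4/9) → index 3
j=3: u_3=211/480 ∈ [5/18, 4/9) → index 3
j=4: u_4=271/480 ∈ [4/9, 23/36) → index 4
j=5: u_5=331/480 ∈ [23/36, 31/36) → index 5
j=6: u_6=391/480 ∈ [23/36, 31/36) → index 5
j=7: u_7=451/480 ∈ [31/36, 1) → index 7

1 1 3 3 4 5 5 7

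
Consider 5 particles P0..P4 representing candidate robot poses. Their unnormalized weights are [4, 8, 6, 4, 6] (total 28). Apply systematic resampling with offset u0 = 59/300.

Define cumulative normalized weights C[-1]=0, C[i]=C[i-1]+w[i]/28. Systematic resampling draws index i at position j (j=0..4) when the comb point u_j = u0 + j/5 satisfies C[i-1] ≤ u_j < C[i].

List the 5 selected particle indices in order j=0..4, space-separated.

C = [1/7, 3/7, 9/14, 11/14, 1]
j=0: u_0=59/300 ∈ [1/7, 3/7) → index 1
j=1: u_1=119/300 ∈ [1/7, 3/7) → index 1
j=2: u_2=179/300 ∈ [3/7, 9/14) → index 2
j=3: u_3=239/300 ∈ [11/14, 1) → index 4
j=4: u_4=299/300 ∈ [11/14, 1) → index 4

1 1 2 4 4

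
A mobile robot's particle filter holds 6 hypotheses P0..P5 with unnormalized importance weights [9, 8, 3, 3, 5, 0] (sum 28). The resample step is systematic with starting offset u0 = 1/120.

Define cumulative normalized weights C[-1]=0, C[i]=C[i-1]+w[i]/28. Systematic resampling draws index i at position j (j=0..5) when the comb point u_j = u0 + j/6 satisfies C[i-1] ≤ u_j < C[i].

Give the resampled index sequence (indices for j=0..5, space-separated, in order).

0 0 1 1 2 4

C = [9/28, 17/28, 5/7, 23/28, 1, 1]
j=0: u_0=1/120 ∈ [0, 9/28) → index 0
j=1: u_1=7/40 ∈ [0, 9/28) → index 0
j=2: u_2=41/120 ∈ [9/28, 17/28) → index 1
j=3: u_3=61/120 ∈ [9/28, 17/28) → index 1
j=4: u_4=27/40 ∈ [17/28, 5/7) → index 2
j=5: u_5=101/120 ∈ [23/28, 1) → index 4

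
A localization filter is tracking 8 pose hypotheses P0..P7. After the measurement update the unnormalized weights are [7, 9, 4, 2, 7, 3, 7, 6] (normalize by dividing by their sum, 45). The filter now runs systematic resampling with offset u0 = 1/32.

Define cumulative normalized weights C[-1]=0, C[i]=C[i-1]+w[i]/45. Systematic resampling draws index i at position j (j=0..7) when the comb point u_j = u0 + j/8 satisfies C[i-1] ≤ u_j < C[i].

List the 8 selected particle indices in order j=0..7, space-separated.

C = [7/45, 16/45, 4/9, 22/45, 29/45, 32/45, 13/15, 1]
j=0: u_0=1/32 ∈ [0, 7/45) → index 0
j=1: u_1=5/32 ∈ [7/45, 16/45) → index 1
j=2: u_2=9/32 ∈ [7/45, 16/45) → index 1
j=3: u_3=13/32 ∈ [16/45, 4/9) → index 2
j=4: u_4=17/32 ∈ [22/45, 29/45) → index 4
j=5: u_5=21/32 ∈ [29/45, 32/45) → index 5
j=6: u_6=25/32 ∈ [32/45, 13/15) → index 6
j=7: u_7=29/32 ∈ [13/15, 1) → index 7

0 1 1 2 4 5 6 7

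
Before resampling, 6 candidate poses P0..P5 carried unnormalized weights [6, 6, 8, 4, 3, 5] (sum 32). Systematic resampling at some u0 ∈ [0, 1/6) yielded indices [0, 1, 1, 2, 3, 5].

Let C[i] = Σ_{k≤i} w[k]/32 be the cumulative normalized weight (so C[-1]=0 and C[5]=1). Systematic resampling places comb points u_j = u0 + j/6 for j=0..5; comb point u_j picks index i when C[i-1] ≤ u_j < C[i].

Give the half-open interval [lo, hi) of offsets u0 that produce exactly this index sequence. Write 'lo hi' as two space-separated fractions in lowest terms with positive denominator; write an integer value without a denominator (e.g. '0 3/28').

C = [3/16, 3/8, 5/8, 3/4, 27/32, 1]
j=0 picked index 0: u0 ∈ [0, 3/16)
j=1 picked index 1: u0 ∈ [1/48, 5/24)
j=2 picked index 1: u0 ∈ [-7/48, 1/24)
j=3 picked index 2: u0 ∈ [-1/8, 1/8)
j=4 picked index 3: u0 ∈ [-1/24, 1/12)
j=5 picked index 5: u0 ∈ [1/96, 1/6)
intersection: [1/48, 1/24)

1/48 1/24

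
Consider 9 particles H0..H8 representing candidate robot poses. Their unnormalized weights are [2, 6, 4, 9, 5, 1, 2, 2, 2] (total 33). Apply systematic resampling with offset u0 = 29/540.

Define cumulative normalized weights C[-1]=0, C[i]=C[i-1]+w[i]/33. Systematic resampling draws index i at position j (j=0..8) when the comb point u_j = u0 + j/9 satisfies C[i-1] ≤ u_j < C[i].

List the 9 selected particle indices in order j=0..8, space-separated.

C = [2/33, 8/33, 4/11, 7/11, 26/33, 9/11, 29/33, 31/33, 1]
j=0: u_0=29/540 ∈ [0, 2/33) → index 0
j=1: u_1=89/540 ∈ [2/33, 8/33) → index 1
j=2: u_2=149/540 ∈ [8/33, 4/11) → index 2
j=3: u_3=209/540 ∈ [4/11, 7/11) → index 3
j=4: u_4=269/540 ∈ [4/11, 7/11) → index 3
j=5: u_5=329/540 ∈ [4/11, 7/11) → index 3
j=6: u_6=389/540 ∈ [7/11, 26/33) → index 4
j=7: u_7=449/540 ∈ [9/11, 29/33) → index 6
j=8: u_8=509/540 ∈ [31/33, 1) → index 8

0 1 2 3 3 3 4 6 8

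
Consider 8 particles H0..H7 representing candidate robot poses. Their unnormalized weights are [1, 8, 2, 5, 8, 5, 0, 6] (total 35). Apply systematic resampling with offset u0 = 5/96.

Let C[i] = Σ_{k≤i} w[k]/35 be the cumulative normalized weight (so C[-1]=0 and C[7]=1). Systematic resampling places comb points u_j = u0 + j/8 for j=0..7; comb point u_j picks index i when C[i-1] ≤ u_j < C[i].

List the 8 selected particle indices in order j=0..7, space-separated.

C = [1/35, 9/35, 11/35, 16/35, 24/35, 29/35, 29/35, 1]
j=0: u_0=5/96 ∈ [1/35, 9/35) → index 1
j=1: u_1=17/96 ∈ [1/35, 9/35) → index 1
j=2: u_2=29/96 ∈ [9/35, 11/35) → index 2
j=3: u_3=41/96 ∈ [11/35, 16/35) → index 3
j=4: u_4=53/96 ∈ [16/35, 24/35) → index 4
j=5: u_5=65/96 ∈ [16/35, 24/35) → index 4
j=6: u_6=77/96 ∈ [24/35, 29/35) → index 5
j=7: u_7=89/96 ∈ [29/35, 1) → index 7

1 1 2 3 4 4 5 7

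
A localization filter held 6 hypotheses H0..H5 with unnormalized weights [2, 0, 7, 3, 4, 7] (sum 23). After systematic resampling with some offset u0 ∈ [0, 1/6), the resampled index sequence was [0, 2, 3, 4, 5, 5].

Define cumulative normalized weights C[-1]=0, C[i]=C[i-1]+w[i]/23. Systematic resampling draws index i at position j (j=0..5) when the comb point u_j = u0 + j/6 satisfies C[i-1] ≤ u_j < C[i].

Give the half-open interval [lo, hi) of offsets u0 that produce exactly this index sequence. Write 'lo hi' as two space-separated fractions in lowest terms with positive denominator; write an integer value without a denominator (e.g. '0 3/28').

4/69 2/23

C = [2/23, 2/23, 9/23, 12/23, 16/23, 1]
j=0 picked index 0: u0 ∈ [0, 2/23)
j=1 picked index 2: u0 ∈ [-11/138, 31/138)
j=2 picked index 3: u0 ∈ [4/69, 13/69)
j=3 picked index 4: u0 ∈ [1/46, 9/46)
j=4 picked index 5: u0 ∈ [2/69, 1/3)
j=5 picked index 5: u0 ∈ [-19/138, 1/6)
intersection: [4/69, 2/23)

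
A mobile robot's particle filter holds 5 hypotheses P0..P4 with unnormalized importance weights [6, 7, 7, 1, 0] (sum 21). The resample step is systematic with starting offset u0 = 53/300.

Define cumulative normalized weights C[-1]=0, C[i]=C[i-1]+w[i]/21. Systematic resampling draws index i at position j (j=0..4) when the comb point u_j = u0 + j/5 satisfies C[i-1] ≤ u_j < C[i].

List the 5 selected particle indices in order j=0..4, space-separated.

C = [2/7, 13/21, 20/21, 1, 1]
j=0: u_0=53/300 ∈ [0, 2/7) → index 0
j=1: u_1=113/300 ∈ [2/7, 13/21) → index 1
j=2: u_2=173/300 ∈ [2/7, 13/21) → index 1
j=3: u_3=233/300 ∈ [13/21, 20/21) → index 2
j=4: u_4=293/300 ∈ [20/21, 1) → index 3

0 1 1 2 3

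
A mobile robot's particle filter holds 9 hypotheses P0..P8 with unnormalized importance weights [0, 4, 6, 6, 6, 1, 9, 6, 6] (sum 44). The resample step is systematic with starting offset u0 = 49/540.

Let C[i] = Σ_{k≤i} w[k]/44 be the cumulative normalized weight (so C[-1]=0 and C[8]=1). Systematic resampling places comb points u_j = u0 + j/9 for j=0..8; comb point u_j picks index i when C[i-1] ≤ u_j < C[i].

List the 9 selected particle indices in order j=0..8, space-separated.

C = [0, 1/11, 5/22, 4/11, 1/2, 23/44, 8/11, 19/22, 1]
j=0: u_0=49/540 ∈ [0, 1/11) → index 1
j=1: u_1=109/540 ∈ [1/11, 5/22) → index 2
j=2: u_2=169/540 ∈ [5/22, 4/11) → index 3
j=3: u_3=229/540 ∈ [4/11, 1/2) → index 4
j=4: u_4=289/540 ∈ [23/44, 8/11) → index 6
j=5: u_5=349/540 ∈ [23/44, 8/11) → index 6
j=6: u_6=409/540 ∈ [8/11, 19/22) → index 7
j=7: u_7=469/540 ∈ [19/22, 1) → index 8
j=8: u_8=529/540 ∈ [19/22, 1) → index 8

1 2 3 4 6 6 7 8 8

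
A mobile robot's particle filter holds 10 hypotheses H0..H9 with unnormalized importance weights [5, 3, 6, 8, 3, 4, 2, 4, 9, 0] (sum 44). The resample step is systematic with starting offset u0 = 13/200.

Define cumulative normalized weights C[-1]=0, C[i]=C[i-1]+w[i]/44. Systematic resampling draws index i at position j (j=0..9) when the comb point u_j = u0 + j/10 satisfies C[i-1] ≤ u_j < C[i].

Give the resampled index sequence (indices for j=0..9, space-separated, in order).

C = [5/44, 2/11, 7/22, 1/2, 25/44, 29/44, 31/44, 35/44, 1, 1]
j=0: u_0=13/200 ∈ [0, 5/44) → index 0
j=1: u_1=33/200 ∈ [5/44, 2/11) → index 1
j=2: u_2=53/200 ∈ [2/11, 7/22) → index 2
j=3: u_3=73/200 ∈ [7/22, 1/2) → index 3
j=4: u_4=93/200 ∈ [7/22, 1/2) → index 3
j=5: u_5=113/200 ∈ [1/2, 25/44) → index 4
j=6: u_6=133/200 ∈ [29/44, 31/44) → index 6
j=7: u_7=153/200 ∈ [31/44, 35/44) → index 7
j=8: u_8=173/200 ∈ [35/44, 1) → index 8
j=9: u_9=193/200 ∈ [35/44, 1) → index 8

0 1 2 3 3 4 6 7 8 8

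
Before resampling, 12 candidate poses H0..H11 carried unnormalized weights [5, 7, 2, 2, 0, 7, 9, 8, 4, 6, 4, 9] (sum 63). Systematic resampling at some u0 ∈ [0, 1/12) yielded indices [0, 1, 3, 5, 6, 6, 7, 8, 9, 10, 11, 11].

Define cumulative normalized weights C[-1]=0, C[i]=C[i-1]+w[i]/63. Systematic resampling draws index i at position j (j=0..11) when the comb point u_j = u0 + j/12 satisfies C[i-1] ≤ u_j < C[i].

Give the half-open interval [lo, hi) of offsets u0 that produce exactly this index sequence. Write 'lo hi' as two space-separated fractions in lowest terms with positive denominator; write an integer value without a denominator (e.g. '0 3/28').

C = [5/63, 4/21, 2/9, 16/63, 16/63, 23/63, 32/63, 40/63, 44/63, 50/63, 6/7, 1]
j=0 picked index 0: u0 ∈ [0, 5/63)
j=1 picked index 1: u0 ∈ [-1/252, 3/28)
j=2 picked index 3: u0 ∈ [1/18, 11/126)
j=3 picked index 5: u0 ∈ [1/252, 29/252)
j=4 picked index 6: u0 ∈ [2/63, 11/63)
j=5 picked index 6: u0 ∈ [-13/252, 23/252)
j=6 picked index 7: u0 ∈ [1/126, 17/126)
j=7 picked index 8: u0 ∈ [13/252, 29/252)
j=8 picked index 9: u0 ∈ [2/63, 8/63)
j=9 picked index 10: u0 ∈ [11/252, 3/28)
j=10 picked index 11: u0 ∈ [1/42, 1/6)
j=11 picked index 11: u0 ∈ [-5/84, 1/12)
intersection: [1/18, 5/63)

1/18 5/63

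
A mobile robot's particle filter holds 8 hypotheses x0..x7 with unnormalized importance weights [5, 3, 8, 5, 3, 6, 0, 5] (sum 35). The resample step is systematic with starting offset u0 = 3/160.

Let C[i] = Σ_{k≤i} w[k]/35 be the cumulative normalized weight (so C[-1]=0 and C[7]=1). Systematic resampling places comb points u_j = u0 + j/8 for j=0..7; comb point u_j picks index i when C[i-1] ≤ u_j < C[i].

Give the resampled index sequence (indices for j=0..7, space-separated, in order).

0 1 2 2 3 4 5 7

C = [1/7, 8/35, 16/35, 3/5, 24/35, 6/7, 6/7, 1]
j=0: u_0=3/160 ∈ [0, 1/7) → index 0
j=1: u_1=23/160 ∈ [1/7, 8/35) → index 1
j=2: u_2=43/160 ∈ [8/35, 16/35) → index 2
j=3: u_3=63/160 ∈ [8/35, 16/35) → index 2
j=4: u_4=83/160 ∈ [16/35, 3/5) → index 3
j=5: u_5=103/160 ∈ [3/5, 24/35) → index 4
j=6: u_6=123/160 ∈ [24/35, 6/7) → index 5
j=7: u_7=143/160 ∈ [6/7, 1) → index 7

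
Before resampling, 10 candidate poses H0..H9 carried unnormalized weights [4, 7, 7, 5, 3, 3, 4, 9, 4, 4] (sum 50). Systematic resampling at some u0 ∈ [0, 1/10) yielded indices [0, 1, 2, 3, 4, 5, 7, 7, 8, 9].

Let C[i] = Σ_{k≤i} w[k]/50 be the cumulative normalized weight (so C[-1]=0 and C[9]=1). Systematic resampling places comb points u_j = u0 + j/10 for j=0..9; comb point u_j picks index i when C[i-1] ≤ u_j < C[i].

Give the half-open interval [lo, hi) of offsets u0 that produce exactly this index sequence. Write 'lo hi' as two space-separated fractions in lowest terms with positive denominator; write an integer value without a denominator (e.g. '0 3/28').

3/50 2/25

C = [2/25, 11/50, 9/25, 23/50, 13/25, 29/50, 33/50, 21/25, 23/25, 1]
j=0 picked index 0: u0 ∈ [0, 2/25)
j=1 picked index 1: u0 ∈ [-1/50, 3/25)
j=2 picked index 2: u0 ∈ [1/50, 4/25)
j=3 picked index 3: u0 ∈ [3/50, 4/25)
j=4 picked index 4: u0 ∈ [3/50, 3/25)
j=5 picked index 5: u0 ∈ [1/50, 2/25)
j=6 picked index 7: u0 ∈ [3/50, 6/25)
j=7 picked index 7: u0 ∈ [-1/25, 7/50)
j=8 picked index 8: u0 ∈ [1/25, 3/25)
j=9 picked index 9: u0 ∈ [1/50, 1/10)
intersection: [3/50, 2/25)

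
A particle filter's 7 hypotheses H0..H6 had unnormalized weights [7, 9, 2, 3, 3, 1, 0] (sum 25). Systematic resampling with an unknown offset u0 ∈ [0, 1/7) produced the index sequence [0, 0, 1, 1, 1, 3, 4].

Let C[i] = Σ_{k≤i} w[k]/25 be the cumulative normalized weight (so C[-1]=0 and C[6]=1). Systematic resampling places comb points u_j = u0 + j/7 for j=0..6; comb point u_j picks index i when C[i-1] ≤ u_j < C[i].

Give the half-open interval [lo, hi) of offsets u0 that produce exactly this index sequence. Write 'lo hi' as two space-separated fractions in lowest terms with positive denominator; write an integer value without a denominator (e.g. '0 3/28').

C = [7/25, 16/25, 18/25, 21/25, 24/25, 1, 1]
j=0 picked index 0: u0 ∈ [0, 7/25)
j=1 picked index 0: u0 ∈ [-1/7, 24/175)
j=2 picked index 1: u0 ∈ [-1/175, 62/175)
j=3 picked index 1: u0 ∈ [-26/175, 37/175)
j=4 picked index 1: u0 ∈ [-51/175, 12/175)
j=5 picked index 3: u0 ∈ [1/175, 22/175)
j=6 picked index 4: u0 ∈ [-3/175, 18/175)
intersection: [1/175, 12/175)

1/175 12/175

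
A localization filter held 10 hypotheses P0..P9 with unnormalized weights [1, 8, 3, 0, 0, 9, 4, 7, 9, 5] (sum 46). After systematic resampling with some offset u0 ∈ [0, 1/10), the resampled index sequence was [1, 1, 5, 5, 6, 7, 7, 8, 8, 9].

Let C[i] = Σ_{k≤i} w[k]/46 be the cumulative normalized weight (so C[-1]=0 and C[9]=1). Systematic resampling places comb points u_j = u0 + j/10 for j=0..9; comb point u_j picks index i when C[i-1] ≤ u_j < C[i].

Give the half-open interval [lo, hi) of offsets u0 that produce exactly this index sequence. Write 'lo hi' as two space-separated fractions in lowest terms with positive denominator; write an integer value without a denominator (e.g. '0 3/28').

C = [1/46, 9/46, 6/23, 6/23, 6/23, 21/46, 25/46, 16/23, 41/46, 1]
j=0 picked index 1: u0 ∈ [1/46, 9/46)
j=1 picked index 1: u0 ∈ [-9/115, 11/115)
j=2 picked index 5: u0 ∈ [7/115, 59/230)
j=3 picked index 5: u0 ∈ [-9/230, 18/115)
j=4 picked index 6: u0 ∈ [13/230, 33/230)
j=5 picked index 7: u0 ∈ [1/23, 9/46)
j=6 picked index 7: u0 ∈ [-13/230, 11/115)
j=7 picked index 8: u0 ∈ [-1/230, 22/115)
j=8 picked index 8: u0 ∈ [-12/115, 21/230)
j=9 picked index 9: u0 ∈ [-1/115, 1/10)
intersection: [7/115, 21/230)

7/115 21/230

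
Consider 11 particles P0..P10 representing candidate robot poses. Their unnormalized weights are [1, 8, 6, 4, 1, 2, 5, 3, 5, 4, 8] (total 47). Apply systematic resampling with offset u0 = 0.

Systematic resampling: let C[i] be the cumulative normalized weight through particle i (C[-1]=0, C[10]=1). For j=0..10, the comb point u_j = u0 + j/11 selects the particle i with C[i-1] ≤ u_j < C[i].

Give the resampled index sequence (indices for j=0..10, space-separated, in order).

0 1 1 2 3 5 6 7 8 9 10

C = [1/47, 9/47, 15/47, 19/47, 20/47, 22/47, 27/47, 30/47, 35/47, 39/47, 1]
j=0: u_0=0 ∈ [0, 1/47) → index 0
j=1: u_1=1/11 ∈ [1/47, 9/47) → index 1
j=2: u_2=2/11 ∈ [1/47, 9/47) → index 1
j=3: u_3=3/11 ∈ [9/47, 15/47) → index 2
j=4: u_4=4/11 ∈ [15/47, 19/47) → index 3
j=5: u_5=5/11 ∈ [20/47, 22/47) → index 5
j=6: u_6=6/11 ∈ [22/47, 27/47) → index 6
j=7: u_7=7/11 ∈ [27/47, 30/47) → index 7
j=8: u_8=8/11 ∈ [30/47, 35/47) → index 8
j=9: u_9=9/11 ∈ [35/47, 39/47) → index 9
j=10: u_10=10/11 ∈ [39/47, 1) → index 10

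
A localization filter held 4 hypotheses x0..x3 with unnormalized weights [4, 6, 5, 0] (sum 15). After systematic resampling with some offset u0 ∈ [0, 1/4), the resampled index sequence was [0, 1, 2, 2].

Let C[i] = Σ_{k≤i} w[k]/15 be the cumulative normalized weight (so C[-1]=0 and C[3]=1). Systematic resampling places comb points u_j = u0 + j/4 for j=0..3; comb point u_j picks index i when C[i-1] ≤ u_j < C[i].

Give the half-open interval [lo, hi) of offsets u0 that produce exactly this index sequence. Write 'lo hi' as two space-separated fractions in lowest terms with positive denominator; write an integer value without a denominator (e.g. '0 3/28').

C = [4/15, 2/3, 1, 1]
j=0 picked index 0: u0 ∈ [0, 4/15)
j=1 picked index 1: u0 ∈ [1/60, 5/12)
j=2 picked index 2: u0 ∈ [1/6, 1/2)
j=3 picked index 2: u0 ∈ [-1/12, 1/4)
intersection: [1/6, 1/4)

1/6 1/4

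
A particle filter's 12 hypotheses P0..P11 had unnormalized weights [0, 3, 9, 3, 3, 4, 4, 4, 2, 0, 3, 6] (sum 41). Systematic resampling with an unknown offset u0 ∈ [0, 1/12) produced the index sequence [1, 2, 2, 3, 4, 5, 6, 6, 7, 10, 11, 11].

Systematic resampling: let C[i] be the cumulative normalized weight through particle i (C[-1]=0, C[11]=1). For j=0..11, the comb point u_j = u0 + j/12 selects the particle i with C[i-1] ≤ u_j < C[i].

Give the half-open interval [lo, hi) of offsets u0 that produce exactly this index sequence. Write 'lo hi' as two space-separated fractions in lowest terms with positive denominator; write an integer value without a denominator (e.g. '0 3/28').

7/164 25/492

C = [0, 3/41, 12/41, 15/41, 18/41, 22/41, 26/41, 30/41, 32/41, 32/41, 35/41, 1]
j=0 picked index 1: u0 ∈ [0, 3/41)
j=1 picked index 2: u0 ∈ [-5/492, 103/492)
j=2 picked index 2: u0 ∈ [-23/246, 31/246)
j=3 picked index 3: u0 ∈ [7/164, 19/164)
j=4 picked index 4: u0 ∈ [4/123, 13/123)
j=5 picked index 5: u0 ∈ [11/492, 59/492)
j=6 picked index 6: u0 ∈ [3/82, 11/82)
j=7 picked index 6: u0 ∈ [-23/492, 25/492)
j=8 picked index 7: u0 ∈ [-4/123, 8/123)
j=9 picked index 10: u0 ∈ [5/164, 17/164)
j=10 picked index 11: u0 ∈ [5/246, 1/6)
j=11 picked index 11: u0 ∈ [-31/492, 1/12)
intersection: [7/164, 25/492)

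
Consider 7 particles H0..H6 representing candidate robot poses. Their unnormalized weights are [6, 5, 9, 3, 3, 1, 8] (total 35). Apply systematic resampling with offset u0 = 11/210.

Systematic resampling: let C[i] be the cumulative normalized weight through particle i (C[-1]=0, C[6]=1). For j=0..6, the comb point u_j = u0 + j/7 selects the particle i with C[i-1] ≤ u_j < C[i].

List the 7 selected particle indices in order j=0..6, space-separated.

C = [6/35, 11/35, 4/7, 23/35, 26/35, 27/35, 1]
j=0: u_0=11/210 ∈ [0, 6/35) → index 0
j=1: u_1=41/210 ∈ [6/35, 11/35) → index 1
j=2: u_2=71/210 ∈ [11/35, 4/7) → index 2
j=3: u_3=101/210 ∈ [11/35, 4/7) → index 2
j=4: u_4=131/210 ∈ [4/7, 23/35) → index 3
j=5: u_5=23/30 ∈ [26/35, 27/35) → index 5
j=6: u_6=191/210 ∈ [27/35, 1) → index 6

0 1 2 2 3 5 6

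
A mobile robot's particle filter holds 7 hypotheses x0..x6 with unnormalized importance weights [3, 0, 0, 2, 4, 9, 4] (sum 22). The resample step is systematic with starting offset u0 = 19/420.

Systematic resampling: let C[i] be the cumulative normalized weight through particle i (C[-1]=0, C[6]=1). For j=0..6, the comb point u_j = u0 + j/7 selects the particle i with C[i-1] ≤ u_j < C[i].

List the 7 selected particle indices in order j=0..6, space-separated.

0 3 4 5 5 5 6

C = [3/22, 3/22, 3/22, 5/22, 9/22, 9/11, 1]
j=0: u_0=19/420 ∈ [0, 3/22) → index 0
j=1: u_1=79/420 ∈ [3/22, 5/22) → index 3
j=2: u_2=139/420 ∈ [5/22, 9/22) → index 4
j=3: u_3=199/420 ∈ [9/22, 9/11) → index 5
j=4: u_4=37/60 ∈ [9/22, 9/11) → index 5
j=5: u_5=319/420 ∈ [9/22, 9/11) → index 5
j=6: u_6=379/420 ∈ [9/11, 1) → index 6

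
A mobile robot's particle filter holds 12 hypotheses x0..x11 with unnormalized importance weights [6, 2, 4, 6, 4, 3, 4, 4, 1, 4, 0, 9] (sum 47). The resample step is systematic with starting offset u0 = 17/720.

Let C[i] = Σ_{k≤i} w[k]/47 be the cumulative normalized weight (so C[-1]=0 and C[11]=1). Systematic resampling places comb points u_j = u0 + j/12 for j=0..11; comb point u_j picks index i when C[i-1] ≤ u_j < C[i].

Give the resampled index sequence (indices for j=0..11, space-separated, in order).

C = [6/47, 8/47, 12/47, 18/47, 22/47, 25/47, 29/47, 33/47, 34/47, 38/47, 38/47, 1]
j=0: u_0=17/720 ∈ [0, 6/47) → index 0
j=1: u_1=77/720 ∈ [0, 6/47) → index 0
j=2: u_2=137/720 ∈ [8/47, 12/47) → index 2
j=3: u_3=197/720 ∈ [12/47, 18/47) → index 3
j=4: u_4=257/720 ∈ [12/47, 18/47) → index 3
j=5: u_5=317/720 ∈ [18/47, 22/47) → index 4
j=6: u_6=377/720 ∈ [22/47, 25/47) → index 5
j=7: u_7=437/720 ∈ [25/47, 29/47) → index 6
j=8: u_8=497/720 ∈ [29/47, 33/47) → index 7
j=9: u_9=557/720 ∈ [34/47, 38/47) → index 9
j=10: u_10=617/720 ∈ [38/47, 1) → index 11
j=11: u_11=677/720 ∈ [38/47, 1) → index 11

0 0 2 3 3 4 5 6 7 9 11 11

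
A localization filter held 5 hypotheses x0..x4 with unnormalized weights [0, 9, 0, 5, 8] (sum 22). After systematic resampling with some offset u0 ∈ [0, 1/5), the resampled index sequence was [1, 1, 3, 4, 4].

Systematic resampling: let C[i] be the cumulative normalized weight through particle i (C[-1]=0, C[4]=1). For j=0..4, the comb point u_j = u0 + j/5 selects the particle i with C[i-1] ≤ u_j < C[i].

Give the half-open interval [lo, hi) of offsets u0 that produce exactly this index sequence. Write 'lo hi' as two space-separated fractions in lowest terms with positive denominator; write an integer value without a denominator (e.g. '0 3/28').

C = [0, 9/22, 9/22, 7/11, 1]
j=0 picked index 1: u0 ∈ [0, 9/22)
j=1 picked index 1: u0 ∈ [-1/5, 23/110)
j=2 picked index 3: u0 ∈ [1/110, 13/55)
j=3 picked index 4: u0 ∈ [2/55, 2/5)
j=4 picked index 4: u0 ∈ [-9/55, 1/5)
intersection: [2/55, 1/5)

2/55 1/5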